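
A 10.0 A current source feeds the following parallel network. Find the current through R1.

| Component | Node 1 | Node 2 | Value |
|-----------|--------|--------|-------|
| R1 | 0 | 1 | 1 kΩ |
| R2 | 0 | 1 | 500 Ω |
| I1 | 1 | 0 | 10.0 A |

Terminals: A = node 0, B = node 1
All resistors sit directly between nodes 0 and 1, so they are in parallel and share one voltage V; the full source current 10 A splits among them.
1/R_par = 1/1000 + 1/500 = 0.003 S  =>  R_par = 333.3 Ω
V = I × R_par = 10 × 333.3 = 3333 V
I_R1 = V/R1 = 3333/1000 = 3.333 A

Final answer: 3.333 A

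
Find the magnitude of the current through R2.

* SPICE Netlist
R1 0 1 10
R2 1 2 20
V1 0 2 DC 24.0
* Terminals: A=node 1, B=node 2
Nodal analysis, taking node 2 as the 0 V reference.
Source V1 fixes V_0 = 24 V.
KCL at each unknown node (sum of currents leaving = 0; resistances in Ω):
  Node 1: (V_1 - 24)/10 + (V_1 - 0)/20 = 0
Collecting terms: 0.15 × V_1 = 2.4  =>  V_1 = 16 V
I_R2 = (V_1 - V_2)/R2 = (16 - 0)/20 = 0.8 A
|I_R2| = 0.8 A

Final answer: |I_R2| = 0.8 A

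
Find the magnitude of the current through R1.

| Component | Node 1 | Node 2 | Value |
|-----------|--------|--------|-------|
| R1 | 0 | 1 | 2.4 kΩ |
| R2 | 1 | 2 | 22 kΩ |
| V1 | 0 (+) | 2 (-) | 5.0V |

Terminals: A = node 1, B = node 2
Nodal analysis, taking node 2 as the 0 V reference.
Source V1 fixes V_0 = 5 V.
KCL at each unknown node (sum of currents leaving = 0; resistances in Ω):
  Node 1: (V_1 - 5)/2400 + (V_1 - 0)/22000 = 0
Collecting terms: 0.0004621 × V_1 = 0.002083  =>  V_1 = 4.508 V
I_R1 = (V_0 - V_1)/R1 = (5 - 4.508)/2400 = 0.0002049 A
|I_R1| = 0.0002049 A

Final answer: |I_R1| = 0.0002049 A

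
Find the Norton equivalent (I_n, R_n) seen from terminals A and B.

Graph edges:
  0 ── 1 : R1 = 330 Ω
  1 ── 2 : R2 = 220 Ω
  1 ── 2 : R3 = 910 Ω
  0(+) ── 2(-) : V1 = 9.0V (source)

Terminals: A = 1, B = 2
Find the Thévenin equivalent first; then I_n = V_th/R_th and R_n = R_th.
Step 1 — V_th is the open-circuit voltage V_A - V_B (nothing connected across the terminals).
Nodal analysis, taking node 2 as the 0 V reference.
Source V1 fixes V_0 = 9 V.
KCL at each unknown node (sum of currents leaving = 0; resistances in Ω):
  Node 1: (V_1 - 9)/330 + (V_1 - 0)/220 + (V_1 - 0)/910 = 0
Collecting terms: 0.008675 × V_1 = 0.02727  =>  V_1 = 3.144 V
V_th = V_1 - V_2 = 3.144 - 0 = 3.144 V
Step 2 — R_th: zero the source — replace V1 by a short circuit (node 2 merges into node 0) — and find the resistance seen between A (node 1) and B (node 0).
Reduce the network between node 1 (A) and node 0 (B) by series/parallel combination:
  Rp1 = R1 ‖ R2 ‖ R3 (parallel, all between nodes 0 and 1) = 1/(1/330 + 1/220 + 1/910) = 115.3 Ω
R_th = 115.3 Ω
I_n = V_th/R_th = 3.144/115.3 = 0.02727 A, and R_n = R_th = 115.3 Ω

Final answer: I_n = 0.02727 A, R_n = 115.3 Ω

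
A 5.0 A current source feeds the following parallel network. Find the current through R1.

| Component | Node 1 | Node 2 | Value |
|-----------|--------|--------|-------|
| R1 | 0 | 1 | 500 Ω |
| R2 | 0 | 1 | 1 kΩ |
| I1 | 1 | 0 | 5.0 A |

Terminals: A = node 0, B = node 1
All resistors sit directly between nodes 0 and 1, so they are in parallel and share one voltage V; the full source current 5 A splits among them.
1/R_par = 1/500 + 1/1000 = 0.003 S  =>  R_par = 333.3 Ω
V = I × R_par = 5 × 333.3 = 1667 V
I_R1 = V/R1 = 1667/500 = 3.333 A

Final answer: 3.333 A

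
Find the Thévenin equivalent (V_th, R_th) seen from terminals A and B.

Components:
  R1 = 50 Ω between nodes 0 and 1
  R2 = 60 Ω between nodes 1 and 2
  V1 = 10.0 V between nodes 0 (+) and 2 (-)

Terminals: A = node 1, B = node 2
Step 1 — V_th is the open-circuit voltage V_A - V_B (nothing connected across the terminals).
Nodal analysis, taking node 2 as the 0 V reference.
Source V1 fixes V_0 = 10 V.
KCL at each unknown node (sum of currents leaving = 0; resistances in Ω):
  Node 1: (V_1 - 10)/50 + (V_1 - 0)/60 = 0
Collecting terms: 0.03667 × V_1 = 0.2  =>  V_1 = 5.455 V
V_th = V_1 - V_2 = 5.455 - 0 = 5.455 V
Step 2 — R_th: zero the source — replace V1 by a short circuit (node 2 merges into node 0) — and find the resistance seen between A (node 1) and B (node 0).
Reduce the network between node 1 (A) and node 0 (B) by series/parallel combination:
  Rp1 = R1 ‖ R2 (parallel, both between nodes 0 and 1) = 1/(1/50 + 1/60) = 27.27 Ω
R_th = 27.27 Ω

Final answer: V_th = 5.455 V, R_th = 27.27 Ω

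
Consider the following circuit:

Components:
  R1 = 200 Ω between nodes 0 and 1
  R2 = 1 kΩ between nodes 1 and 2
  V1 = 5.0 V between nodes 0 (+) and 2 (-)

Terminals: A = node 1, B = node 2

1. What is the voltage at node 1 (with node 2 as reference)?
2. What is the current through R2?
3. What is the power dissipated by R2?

Nodal analysis, taking node 2 as the 0 V reference.
Source V1 fixes V_0 = 5 V.
KCL at each unknown node (sum of currents leaving = 0; resistances in Ω):
  Node 1: (V_1 - 5)/200 + (V_1 - 0)/1000 = 0
Collecting terms: 0.006 × V_1 = 0.025  =>  V_1 = 4.167 V
Part 1:
  Read off the nodal solution: V_1 = 4.167 V
Part 2:
  I_R2 = (V_1 - V_2)/R2 = (4.167 - 0)/1000 = 0.004167 A
  Magnitude: I_R2 = 0.004167 A
Part 3:
  I_R2 = (V_1 - V_2)/R2 = (4.167 - 0)/1000 = 0.004167 A
  P_R2 = I_R2² × R2 = (0.004167)² × 1000 = 0.01736 W

Final answers:
1. V_1 = 4.167 V
2. I_R2 = 0.004167 A
3. P_R2 = 0.01736 W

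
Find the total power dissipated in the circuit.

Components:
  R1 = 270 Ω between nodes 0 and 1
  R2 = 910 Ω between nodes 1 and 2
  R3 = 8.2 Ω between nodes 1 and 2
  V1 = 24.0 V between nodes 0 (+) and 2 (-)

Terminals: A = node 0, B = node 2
Nodal analysis, taking node 2 as the 0 V reference.
Source V1 fixes V_0 = 24 V.
KCL at each unknown node (sum of currents leaving = 0; resistances in Ω):
  Node 1: (V_1 - 24)/270 + (V_1 - 0)/910 + (V_1 - 0)/8.2 = 0
Collecting terms: 0.1268 × V_1 = 0.08889  =>  V_1 = 0.7013 V
Power in each resistor, P = (ΔV)²/R:
  P_R1 = (24 - 0.7013)²/270 = 2.01 W
  P_R2 = (0.7013 - 0)²/910 = 0.0005404 W
  P_R3 = (0.7013 - 0)²/8.2 = 0.05997 W
P_total = P_R1 + P_R2 + P_R3 = 2.071 W

Final answer: 2.071 W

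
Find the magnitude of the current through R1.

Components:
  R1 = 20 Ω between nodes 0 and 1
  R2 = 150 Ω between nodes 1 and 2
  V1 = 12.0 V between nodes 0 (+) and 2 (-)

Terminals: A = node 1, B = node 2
Nodal analysis, taking node 2 as the 0 V reference.
Source V1 fixes V_0 = 12 V.
KCL at each unknown node (sum of currents leaving = 0; resistances in Ω):
  Node 1: (V_1 - 12)/20 + (V_1 - 0)/150 = 0
Collecting terms: 0.05667 × V_1 = 0.6  =>  V_1 = 10.59 V
I_R1 = (V_0 - V_1)/R1 = (12 - 10.59)/20 = 0.07059 A
|I_R1| = 0.07059 A

Final answer: |I_R1| = 0.07059 A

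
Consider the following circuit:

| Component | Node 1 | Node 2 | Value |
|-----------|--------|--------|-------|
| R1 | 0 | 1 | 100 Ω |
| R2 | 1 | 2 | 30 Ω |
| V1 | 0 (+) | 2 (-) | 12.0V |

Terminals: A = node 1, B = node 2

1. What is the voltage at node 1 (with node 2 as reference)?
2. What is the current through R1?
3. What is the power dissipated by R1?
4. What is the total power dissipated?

Nodal analysis, taking node 2 as the 0 V reference.
Source V1 fixes V_0 = 12 V.
KCL at each unknown node (sum of currents leaving = 0; resistances in Ω):
  Node 1: (V_1 - 12)/100 + (V_1 - 0)/30 = 0
Collecting terms: 0.04333 × V_1 = 0.12  =>  V_1 = 2.769 V
Part 1:
  Read off the nodal solution: V_1 = 2.769 V
Part 2:
  I_R1 = (V_0 - V_1)/R1 = (12 - 2.769)/100 = 0.09231 A
  Magnitude: I_R1 = 0.09231 A
Part 3:
  I_R1 = (V_0 - V_1)/R1 = (12 - 2.769)/100 = 0.09231 A
  P_R1 = I_R1² × R1 = (0.09231)² × 100 = 0.8521 W
Part 4:
  Power in each resistor, P = (ΔV)²/R:
    P_R1 = (12 - 2.769)²/100 = 0.8521 W
    P_R2 = (2.769 - 0)²/30 = 0.2556 W
  P_total = P_R1 + P_R2 = 1.108 W

Final answers:
1. V_1 = 2.769 V
2. I_R1 = 0.09231 A
3. P_R1 = 0.8521 W
4. P_total = 1.108 W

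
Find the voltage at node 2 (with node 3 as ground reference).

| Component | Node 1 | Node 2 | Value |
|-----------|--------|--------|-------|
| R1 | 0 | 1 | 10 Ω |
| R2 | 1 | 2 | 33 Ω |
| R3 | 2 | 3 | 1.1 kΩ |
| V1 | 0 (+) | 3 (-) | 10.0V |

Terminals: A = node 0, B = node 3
Nodal analysis, taking node 3 as the 0 V reference.
Source V1 fixes V_0 = 10 V.
KCL at each unknown node (sum of currents leaving = 0; resistances in Ω):
  Node 1: (V_1 - 10)/10 + (V_1 - V_2)/33 = 0
  Node 2: (V_2 - V_1)/33 + (V_2 - 0)/1100 = 0
Collecting terms (coefficients in siemens):
  0.1303·V_1 - 0.0303·V_2 = 1
  0.03121·V_2 - 0.0303·V_1 = 0
Determinant D = (0.1303)(0.03121) - (-0.0303)(-0.0303) = 0.003149
V_1 = [(1)(0.03121) - (-0.0303)(0)]/D = 9.913 V
V_2 = [(0.1303)(0) - (1)(-0.0303)]/D = 9.624 V
The requested potential is V_2 = 9.624 V.

Final answer: V_2 = 9.624 V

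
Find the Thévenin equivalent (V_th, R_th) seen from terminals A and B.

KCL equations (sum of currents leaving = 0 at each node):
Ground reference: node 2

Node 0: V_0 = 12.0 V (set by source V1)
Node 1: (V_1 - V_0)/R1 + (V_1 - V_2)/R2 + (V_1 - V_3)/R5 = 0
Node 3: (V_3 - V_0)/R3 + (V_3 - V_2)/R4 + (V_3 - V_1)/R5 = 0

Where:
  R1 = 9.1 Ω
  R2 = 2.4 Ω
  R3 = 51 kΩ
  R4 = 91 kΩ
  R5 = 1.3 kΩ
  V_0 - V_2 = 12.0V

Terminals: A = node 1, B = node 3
Step 1 — V_th is the open-circuit voltage V_A - V_B (nothing connected across the terminals).
Nodal analysis, taking node 2 as the 0 V reference.
Source V1 fixes V_0 = 12 V.
KCL at each unknown node (sum of currents leaving = 0; resistances in Ω):
  Node 1: (V_1 - 12)/9.1 + (V_1 - 0)/2.4 + (V_1 - V_3)/1300 = 0
  Node 3: (V_3 - 12)/51000 + (V_3 - 0)/91000 + (V_3 - V_1)/1300 = 0
Collecting terms (coefficients in siemens):
  0.5273·V_1 - 0.0007692·V_3 = 1.319
  0.0007998·V_3 - 0.0007692·V_1 = 0.0002353
Determinant D = (0.5273)(0.0007998) - (-0.0007692)(-0.0007692) = 0.0004212
V_1 = [(1.319)(0.0007998) - (-0.0007692)(0.0002353)]/D = 2.505 V
V_3 = [(0.5273)(0.0002353) - (1.319)(-0.0007692)]/D = 2.703 V
V_th = V_1 - V_3 = 2.505 - 2.703 = -0.1984 V
Step 2 — R_th: zero the source — replace V1 by a short circuit (node 2 merges into node 0) — and find the resistance seen between A (node 1) and B (node 3).
Reduce the network between node 1 (A) and node 3 (B) by series/parallel combination:
  Rp1 = R1 ‖ R2 (parallel, both between nodes 0 and 1) = 1/(1/9.1 + 1/2.4) = 1.899 Ω
  Rp2 = R3 ‖ R4 (parallel, both between nodes 0 and 3) = 1/(1/51000 + 1/91000) = 32680 Ω
  Rs1 = Rp1 + Rp2 (series, joined only at node 0) = 1.899 + 32680 = 32680 Ω
  Rp3 = R5 ‖ Rs1 (parallel, both between nodes 1 and 3) = 1/(1/1300 + 1/32680) = 1250 Ω
R_th = 1.25 kΩ

Final answer: V_th = -0.1984 V, R_th = 1.25 kΩ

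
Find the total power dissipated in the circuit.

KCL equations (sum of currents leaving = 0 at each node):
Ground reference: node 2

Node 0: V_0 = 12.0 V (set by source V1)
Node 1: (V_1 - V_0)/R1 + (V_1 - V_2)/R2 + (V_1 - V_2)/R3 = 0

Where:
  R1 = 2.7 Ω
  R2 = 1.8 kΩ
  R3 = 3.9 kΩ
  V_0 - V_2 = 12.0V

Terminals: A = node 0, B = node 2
Nodal analysis, taking node 2 as the 0 V reference.
Source V1 fixes V_0 = 12 V.
KCL at each unknown node (sum of currents leaving = 0; resistances in Ω):
  Node 1: (V_1 - 12)/2.7 + (V_1 - 0)/1800 + (V_1 - 0)/3900 = 0
Collecting terms: 0.3712 × V_1 = 4.444  =>  V_1 = 11.97 V
Power in each resistor, P = (ΔV)²/R:
  P_R1 = (12 - 11.97)²/2.7 = 0.0002552 W
  P_R2 = (11.97 - 0)²/1800 = 0.07965 W
  P_R3 = (11.97 - 0)²/3900 = 0.03676 W
P_total = P_R1 + P_R2 + P_R3 = 0.1167 W

Final answer: 0.1167 W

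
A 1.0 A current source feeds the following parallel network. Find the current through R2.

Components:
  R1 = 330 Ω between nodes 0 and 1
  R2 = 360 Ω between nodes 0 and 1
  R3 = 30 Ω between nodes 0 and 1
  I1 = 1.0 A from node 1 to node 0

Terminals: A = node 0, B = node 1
All resistors sit directly between nodes 0 and 1, so they are in parallel and share one voltage V; the full source current 1 A splits among them.
1/R_par = 1/330 + 1/360 + 1/30 = 0.03914 S  =>  R_par = 25.55 Ω
V = I × R_par = 1 × 25.55 = 25.55 V
I_R2 = V/R2 = 25.55/360 = 0.07097 A

Final answer: 0.07097 A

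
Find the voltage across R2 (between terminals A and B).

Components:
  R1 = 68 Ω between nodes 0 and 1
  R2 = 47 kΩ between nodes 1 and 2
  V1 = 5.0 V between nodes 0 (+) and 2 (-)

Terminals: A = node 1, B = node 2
R1 and R2 are in series across V1 (node 0 → node 1 → node 2), and the output A–B is taken across R2, so this is a voltage divider.
Series current: I = V1/(R1 + R2) = 5/(68 + 47000) = 5/47070 = 0.0001062 A
V_R2 = I × R2 = V1 × R2/(R1 + R2) = 5 × 47000/47070 = 4.993 V

Final answer: 4.993 V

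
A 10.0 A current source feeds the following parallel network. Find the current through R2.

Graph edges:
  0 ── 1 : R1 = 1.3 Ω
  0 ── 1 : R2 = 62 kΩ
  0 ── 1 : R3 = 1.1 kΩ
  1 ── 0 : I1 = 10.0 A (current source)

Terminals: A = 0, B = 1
All resistors sit directly between nodes 0 and 1, so they are in parallel and share one voltage V; the full source current 10 A splits among them.
1/R_par = 1/1.3 + 1/62000 + 1/1100 = 0.7702 S  =>  R_par = 1.298 Ω
V = I × R_par = 10 × 1.298 = 12.98 V
I_R2 = V/R2 = 12.98/62000 = 0.0002094 A

Final answer: 0.0002094 A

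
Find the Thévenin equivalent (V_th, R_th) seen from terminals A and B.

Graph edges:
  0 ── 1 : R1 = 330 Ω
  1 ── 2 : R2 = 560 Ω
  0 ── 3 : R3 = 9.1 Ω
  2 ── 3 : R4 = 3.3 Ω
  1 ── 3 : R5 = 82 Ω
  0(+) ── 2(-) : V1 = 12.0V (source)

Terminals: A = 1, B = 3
Step 1 — V_th is the open-circuit voltage V_A - V_B (nothing connected across the terminals).
Nodal analysis, taking node 2 as the 0 V reference.
Source V1 fixes V_0 = 12 V.
KCL at each unknown node (sum of currents leaving = 0; resistances in Ω):
  Node 1: (V_1 - 12)/330 + (V_1 - 0)/560 + (V_1 - V_3)/82 = 0
  Node 3: (V_3 - 12)/9.1 + (V_3 - 0)/3.3 + (V_3 - V_1)/82 = 0
Collecting terms (coefficients in siemens):
  0.01701·V_1 - 0.0122·V_3 = 0.03636
  0.4251·V_3 - 0.0122·V_1 = 1.319
Determinant D = (0.01701)(0.4251) - (-0.0122)(-0.0122) = 0.007083
V_1 = [(0.03636)(0.4251) - (-0.0122)(1.319)]/D = 4.453 V
V_3 = [(0.01701)(1.319) - (0.03636)(-0.0122)]/D = 3.23 V
V_th = V_1 - V_3 = 4.453 - 3.23 = 1.223 V
Step 2 — R_th: zero the source — replace V1 by a short circuit (node 2 merges into node 0) — and find the resistance seen between A (node 1) and B (node 3).
Reduce the network between node 1 (A) and node 3 (B) by series/parallel combination:
  Rp1 = R1 ‖ R2 (parallel, both between nodes 0 and 1) = 1/(1/330 + 1/560) = 207.6 Ω
  Rp2 = R3 ‖ R4 (parallel, both between nodes 0 and 3) = 1/(1/9.1 + 1/3.3) = 2.422 Ω
  Rs1 = Rp1 + Rp2 (series, joined only at node 0) = 207.6 + 2.422 = 210.1 Ω
  Rp3 = R5 ‖ Rs1 (parallel, both between nodes 1 and 3) = 1/(1/82 + 1/210.1) = 58.98 Ω
R_th = 58.98 Ω

Final answer: V_th = 1.223 V, R_th = 58.98 Ω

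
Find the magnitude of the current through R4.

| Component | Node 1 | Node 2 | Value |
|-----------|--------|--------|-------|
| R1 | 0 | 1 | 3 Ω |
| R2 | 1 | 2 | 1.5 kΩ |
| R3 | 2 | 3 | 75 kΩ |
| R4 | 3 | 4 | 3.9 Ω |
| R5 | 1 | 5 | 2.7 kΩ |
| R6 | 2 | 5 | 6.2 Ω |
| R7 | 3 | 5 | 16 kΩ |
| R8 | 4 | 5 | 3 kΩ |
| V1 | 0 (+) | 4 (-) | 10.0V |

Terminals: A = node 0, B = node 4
Nodal analysis, taking node 4 as the 0 V reference.
Source V1 fixes V_0 = 10 V.
KCL at each unknown node (sum of currents leaving = 0; resistances in Ω):
  Node 1: (V_1 - 10)/3 + (V_1 - V_2)/1500 + (V_1 - V_5)/2700 = 0
  Node 2: (V_2 - V_1)/1500 + (V_2 - V_3)/75000 + (V_2 - V_5)/6.2 = 0
  Node 3: (V_3 - V_2)/75000 + (V_3 - 0)/3.9 + (V_3 - V_5)/16000 = 0
  Node 5: (V_5 - V_1)/2700 + (V_5 - V_2)/6.2 + (V_5 - V_3)/16000 + (V_5 - 0)/3000 = 0
Collecting terms (coefficients in siemens):
  0.3344·V_1 - 0.0006667·V_2 - 0.0003704·V_5 = 3.333
  0.162·V_2 - 0.0006667·V_1 - 0.00001333·V_3 - 0.1613·V_5 = 0
  0.2565·V_3 - 0.00001333·V_2 - 0.0000625·V_5 = 0
  0.1621·V_5 - 0.0003704·V_1 - 0.1613·V_2 - 0.0000625·V_3 = 0
Solving these 4 simultaneous equations (Gaussian elimination) gives:
  V_1 = 9.991 V, V_2 = 7.17 V, V_3 = 0.002117 V, V_5 = 7.159 V
I_R4 = (V_3 - V_4)/R4 = (0.002117 - 0)/3.9 = 0.0005429 A
|I_R4| = 0.0005429 A

Final answer: |I_R4| = 0.0005429 A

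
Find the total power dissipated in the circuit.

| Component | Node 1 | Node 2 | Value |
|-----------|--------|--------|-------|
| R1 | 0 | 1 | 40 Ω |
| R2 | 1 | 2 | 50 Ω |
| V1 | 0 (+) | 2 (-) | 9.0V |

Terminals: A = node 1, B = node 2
Nodal analysis, taking node 2 as the 0 V reference.
Source V1 fixes V_0 = 9 V.
KCL at each unknown node (sum of currents leaving = 0; resistances in Ω):
  Node 1: (V_1 - 9)/40 + (V_1 - 0)/50 = 0
Collecting terms: 0.045 × V_1 = 0.225  =>  V_1 = 5 V
Power in each resistor, P = (ΔV)²/R:
  P_R1 = (9 - 5)²/40 = 0.4 W
  P_R2 = (5 - 0)²/50 = 0.5 W
P_total = P_R1 + P_R2 = 0.9 W

Final answer: 0.9 W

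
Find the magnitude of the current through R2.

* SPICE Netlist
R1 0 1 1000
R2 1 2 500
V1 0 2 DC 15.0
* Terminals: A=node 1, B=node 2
Nodal analysis, taking node 2 as the 0 V reference.
Source V1 fixes V_0 = 15 V.
KCL at each unknown node (sum of currents leaving = 0; resistances in Ω):
  Node 1: (V_1 - 15)/1000 + (V_1 - 0)/500 = 0
Collecting terms: 0.003 × V_1 = 0.015  =>  V_1 = 5 V
I_R2 = (V_1 - V_2)/R2 = (5 - 0)/500 = 0.01 A
|I_R2| = 0.01 A

Final answer: |I_R2| = 0.01 A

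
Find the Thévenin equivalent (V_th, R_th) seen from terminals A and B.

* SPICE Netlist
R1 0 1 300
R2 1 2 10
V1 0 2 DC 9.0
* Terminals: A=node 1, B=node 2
Step 1 — V_th is the open-circuit voltage V_A - V_B (nothing connected across the terminals).
Nodal analysis, taking node 2 as the 0 V reference.
Source V1 fixes V_0 = 9 V.
KCL at each unknown node (sum of currents leaving = 0; resistances in Ω):
  Node 1: (V_1 - 9)/300 + (V_1 - 0)/10 = 0
Collecting terms: 0.1033 × V_1 = 0.03  =>  V_1 = 0.2903 V
V_th = V_1 - V_2 = 0.2903 - 0 = 0.2903 V
Step 2 — R_th: zero the source — replace V1 by a short circuit (node 2 merges into node 0) — and find the resistance seen between A (node 1) and B (node 0).
Reduce the network between node 1 (A) and node 0 (B) by series/parallel combination:
  Rp1 = R1 ‖ R2 (parallel, both between nodes 0 and 1) = 1/(1/300 + 1/10) = 9.677 Ω
R_th = 9.677 Ω

Final answer: V_th = 0.2903 V, R_th = 9.677 Ω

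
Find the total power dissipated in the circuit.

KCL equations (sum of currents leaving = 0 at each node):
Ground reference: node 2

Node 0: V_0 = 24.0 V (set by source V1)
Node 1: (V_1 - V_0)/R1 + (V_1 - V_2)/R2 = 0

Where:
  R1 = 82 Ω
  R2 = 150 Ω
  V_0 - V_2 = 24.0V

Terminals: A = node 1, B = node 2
Nodal analysis, taking node 2 as the 0 V reference.
Source V1 fixes V_0 = 24 V.
KCL at each unknown node (sum of currents leaving = 0; resistances in Ω):
  Node 1: (V_1 - 24)/82 + (V_1 - 0)/150 = 0
Collecting terms: 0.01886 × V_1 = 0.2927  =>  V_1 = 15.52 V
Power in each resistor, P = (ΔV)²/R:
  P_R1 = (24 - 15.52)²/82 = 0.8775 W
  P_R2 = (15.52 - 0)²/150 = 1.605 W
P_total = P_R1 + P_R2 = 2.483 W

Final answer: 2.483 W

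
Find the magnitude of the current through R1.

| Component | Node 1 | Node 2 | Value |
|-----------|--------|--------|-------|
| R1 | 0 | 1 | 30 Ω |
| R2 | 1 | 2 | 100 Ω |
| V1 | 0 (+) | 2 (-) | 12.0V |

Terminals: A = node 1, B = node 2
Nodal analysis, taking node 2 as the 0 V reference.
Source V1 fixes V_0 = 12 V.
KCL at each unknown node (sum of currents leaving = 0; resistances in Ω):
  Node 1: (V_1 - 12)/30 + (V_1 - 0)/100 = 0
Collecting terms: 0.04333 × V_1 = 0.4  =>  V_1 = 9.231 V
I_R1 = (V_0 - V_1)/R1 = (12 - 9.231)/30 = 0.09231 A
|I_R1| = 0.09231 A

Final answer: |I_R1| = 0.09231 A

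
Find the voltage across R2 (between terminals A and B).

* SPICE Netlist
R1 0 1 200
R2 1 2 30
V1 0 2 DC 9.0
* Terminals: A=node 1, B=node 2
R1 and R2 are in series across V1 (node 0 → node 1 → node 2), and the output A–B is taken across R2, so this is a voltage divider.
Series current: I = V1/(R1 + R2) = 9/(200 + 30) = 9/230 = 0.03913 A
V_R2 = I × R2 = V1 × R2/(R1 + R2) = 9 × 30/230 = 1.174 V

Final answer: 1.174 V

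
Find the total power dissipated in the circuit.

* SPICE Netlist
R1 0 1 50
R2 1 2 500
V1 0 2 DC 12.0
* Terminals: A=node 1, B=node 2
Nodal analysis, taking node 2 as the 0 V reference.
Source V1 fixes V_0 = 12 V.
KCL at each unknown node (sum of currents leaving = 0; resistances in Ω):
  Node 1: (V_1 - 12)/50 + (V_1 - 0)/500 = 0
Collecting terms: 0.022 × V_1 = 0.24  =>  V_1 = 10.91 V
Power in each resistor, P = (ΔV)²/R:
  P_R1 = (12 - 10.91)²/50 = 0.0238 W
  P_R2 = (10.91 - 0)²/500 = 0.238 W
P_total = P_R1 + P_R2 = 0.2618 W

Final answer: 0.2618 W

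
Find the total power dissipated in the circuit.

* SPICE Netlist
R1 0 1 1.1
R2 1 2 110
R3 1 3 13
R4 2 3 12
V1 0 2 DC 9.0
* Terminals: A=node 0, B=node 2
Nodal analysis, taking node 2 as the 0 V reference.
Source V1 fixes V_0 = 9 V.
KCL at each unknown node (sum of currents leaving = 0; resistances in Ω):
  Node 1: (V_1 - 9)/1.1 + (V_1 - 0)/110 + (V_1 - V_3)/13 = 0
  Node 3: (V_3 - V_1)/13 + (V_3 - 0)/12 = 0
Collecting terms (coefficients in siemens):
  0.9951·V_1 - 0.07692·V_3 = 8.182
  0.1603·V_3 - 0.07692·V_1 = 0
Determinant D = (0.9951)(0.1603) - (-0.07692)(-0.07692) = 0.1536
V_1 = [(8.182)(0.1603) - (-0.07692)(0)]/D = 8.539 V
V_3 = [(0.9951)(0) - (8.182)(-0.07692)]/D = 4.099 V
Power in each resistor, P = (ΔV)²/R:
  P_R1 = (9 - 8.539)²/1.1 = 0.1933 W
  P_R2 = (8.539 - 0)²/110 = 0.6628 W
  P_R3 = (8.539 - 4.099)²/13 = 1.517 W
  P_R4 = (0 - 4.099)²/12 = 1.4 W
P_total = P_R1 + P_R2 + P_R3 + P_R4 = 3.773 W

Final answer: 3.773 W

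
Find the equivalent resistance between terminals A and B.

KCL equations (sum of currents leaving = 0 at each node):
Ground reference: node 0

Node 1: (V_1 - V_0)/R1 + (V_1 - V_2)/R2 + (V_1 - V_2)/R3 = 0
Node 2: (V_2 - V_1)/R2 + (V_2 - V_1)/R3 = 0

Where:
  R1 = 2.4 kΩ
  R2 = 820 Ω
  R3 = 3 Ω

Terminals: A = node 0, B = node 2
Reduce the network between node 0 (A) and node 2 (B) by series/parallel combination:
  Rp1 = R2 ‖ R3 (parallel, both between nodes 1 and 2) = 1/(1/820 + 1/3) = 2.989 Ω
  Rs1 = R1 + Rp1 (series, joined only at node 1) = 2400 + 2.989 = 2403 Ω
R_eq = 2.403 kΩ

Final answer: 2.403 kΩ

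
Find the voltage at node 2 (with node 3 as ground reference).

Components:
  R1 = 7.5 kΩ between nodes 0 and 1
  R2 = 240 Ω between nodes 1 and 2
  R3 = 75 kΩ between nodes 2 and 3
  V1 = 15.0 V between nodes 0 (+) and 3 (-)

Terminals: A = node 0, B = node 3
Nodal analysis, taking node 3 as the 0 V reference.
Source V1 fixes V_0 = 15 V.
KCL at each unknown node (sum of currents leaving = 0; resistances in Ω):
  Node 1: (V_1 - 15)/7500 + (V_1 - V_2)/240 = 0
  Node 2: (V_2 - V_1)/240 + (V_2 - 0)/75000 = 0
Collecting terms (coefficients in siemens):
  0.0043·V_1 - 0.004167·V_2 = 0.002
  0.00418·V_2 - 0.004167·V_1 = 0
Determinant D = (0.0043)(0.00418) - (-0.004167)(-0.004167) = 0.0000006129
V_1 = [(0.002)(0.00418) - (-0.004167)(0)]/D = 13.64 V
V_2 = [(0.0043)(0) - (0.002)(-0.004167)]/D = 13.6 V
The requested potential is V_2 = 13.6 V.

Final answer: V_2 = 13.6 V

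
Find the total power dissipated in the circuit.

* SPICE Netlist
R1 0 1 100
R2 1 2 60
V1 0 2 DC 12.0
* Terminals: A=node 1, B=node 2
Nodal analysis, taking node 2 as the 0 V reference.
Source V1 fixes V_0 = 12 V.
KCL at each unknown node (sum of currents leaving = 0; resistances in Ω):
  Node 1: (V_1 - 12)/100 + (V_1 - 0)/60 = 0
Collecting terms: 0.02667 × V_1 = 0.12  =>  V_1 = 4.5 V
Power in each resistor, P = (ΔV)²/R:
  P_R1 = (12 - 4.5)²/100 = 0.5625 W
  P_R2 = (4.5 - 0)²/60 = 0.3375 W
P_total = P_R1 + P_R2 = 0.9 W

Final answer: 0.9 W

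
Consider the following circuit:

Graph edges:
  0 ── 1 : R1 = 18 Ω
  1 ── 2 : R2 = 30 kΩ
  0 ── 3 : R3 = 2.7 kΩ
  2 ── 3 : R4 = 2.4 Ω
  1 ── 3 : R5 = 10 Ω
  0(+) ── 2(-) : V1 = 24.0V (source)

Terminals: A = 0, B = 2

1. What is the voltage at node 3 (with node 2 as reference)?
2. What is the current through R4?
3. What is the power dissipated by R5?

Nodal analysis, taking node 2 as the 0 V reference.
Source V1 fixes V_0 = 24 V.
KCL at each unknown node (sum of currents leaving = 0; resistances in Ω):
  Node 1: (V_1 - 24)/18 + (V_1 - 0)/30000 + (V_1 - V_3)/10 = 0
  Node 3: (V_3 - 24)/2700 + (V_3 - 0)/2.4 + (V_3 - V_1)/10 = 0
Collecting terms (coefficients in siemens):
  0.1556·V_1 - 0.1·V_3 = 1.333
  0.517·V_3 - 0.1·V_1 = 0.008889
Determinant D = (0.1556)(0.517) - (-0.1)(-0.1) = 0.07045
V_1 = [(1.333)(0.517) - (-0.1)(0.008889)]/D = 9.799 V
V_3 = [(0.1556)(0.008889) - (1.333)(-0.1)]/D = 1.912 V
Part 1:
  Read off the nodal solution: V_3 = 1.912 V
Part 2:
  I_R4 = (V_2 - V_3)/R4 = (0 - 1.912)/2.4 = -0.7968 A
  Magnitude: I_R4 = 0.7968 A
Part 3:
  I_R5 = (V_1 - V_3)/R5 = (9.799 - 1.912)/10 = 0.7886 A
  P_R5 = I_R5² × R5 = (0.7886)² × 10 = 6.219 W

Final answers:
1. V_3 = 1.912 V
2. I_R4 = 0.7968 A
3. P_R5 = 6.219 W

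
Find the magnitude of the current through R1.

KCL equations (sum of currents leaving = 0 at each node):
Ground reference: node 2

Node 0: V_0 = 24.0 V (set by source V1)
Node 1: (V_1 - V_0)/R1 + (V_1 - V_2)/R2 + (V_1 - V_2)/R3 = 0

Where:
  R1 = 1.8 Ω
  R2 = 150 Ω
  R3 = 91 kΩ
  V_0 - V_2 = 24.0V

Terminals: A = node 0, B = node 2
Nodal analysis, taking node 2 as the 0 V reference.
Source V1 fixes V_0 = 24 V.
KCL at each unknown node (sum of currents leaving = 0; resistances in Ω):
  Node 1: (V_1 - 24)/1.8 + (V_1 - 0)/150 + (V_1 - 0)/91000 = 0
Collecting terms: 0.5622 × V_1 = 13.33  =>  V_1 = 23.71 V
I_R1 = (V_0 - V_1)/R1 = (24 - 23.71)/1.8 = 0.1584 A
|I_R1| = 0.1584 A

Final answer: |I_R1| = 0.1584 A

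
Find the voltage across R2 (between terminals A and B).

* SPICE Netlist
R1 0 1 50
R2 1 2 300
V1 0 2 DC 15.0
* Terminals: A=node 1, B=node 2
R1 and R2 are in series across V1 (node 0 → node 1 → node 2), and the output A–B is taken across R2, so this is a voltage divider.
Series current: I = V1/(R1 + R2) = 15/(50 + 300) = 15/350 = 0.04286 A
V_R2 = I × R2 = V1 × R2/(R1 + R2) = 15 × 300/350 = 12.86 V

Final answer: 12.86 V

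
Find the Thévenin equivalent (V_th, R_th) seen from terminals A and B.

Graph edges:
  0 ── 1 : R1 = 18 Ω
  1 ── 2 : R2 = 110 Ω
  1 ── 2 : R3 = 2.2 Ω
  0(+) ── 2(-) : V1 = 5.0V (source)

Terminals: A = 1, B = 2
Step 1 — V_th is the open-circuit voltage V_A - V_B (nothing connected across the terminals).
Nodal analysis, taking node 2 as the 0 V reference.
Source V1 fixes V_0 = 5 V.
KCL at each unknown node (sum of currents leaving = 0; resistances in Ω):
  Node 1: (V_1 - 5)/18 + (V_1 - 0)/110 + (V_1 - 0)/2.2 = 0
Collecting terms: 0.5192 × V_1 = 0.2778  =>  V_1 = 0.535 V
V_th = V_1 - V_2 = 0.535 - 0 = 0.535 V
Step 2 — R_th: zero the source — replace V1 by a short circuit (node 2 merges into node 0) — and find the resistance seen between A (node 1) and B (node 0).
Reduce the network between node 1 (A) and node 0 (B) by series/parallel combination:
  Rp1 = R1 ‖ R2 ‖ R3 (parallel, all between nodes 0 and 1) = 1/(1/18 + 1/110 + 1/2.2) = 1.926 Ω
R_th = 1.926 Ω

Final answer: V_th = 0.535 V, R_th = 1.926 Ω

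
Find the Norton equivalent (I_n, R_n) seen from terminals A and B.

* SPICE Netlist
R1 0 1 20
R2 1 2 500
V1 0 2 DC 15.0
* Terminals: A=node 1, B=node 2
Find the Thévenin equivalent first; then I_n = V_th/R_th and R_n = R_th.
Step 1 — V_th is the open-circuit voltage V_A - V_B (nothing connected across the terminals).
Nodal analysis, taking node 2 as the 0 V reference.
Source V1 fixes V_0 = 15 V.
KCL at each unknown node (sum of currents leaving = 0; resistances in Ω):
  Node 1: (V_1 - 15)/20 + (V_1 - 0)/500 = 0
Collecting terms: 0.052 × V_1 = 0.75  =>  V_1 = 14.42 V
V_th = V_1 - V_2 = 14.42 - 0 = 14.42 V
Step 2 — R_th: zero the source — replace V1 by a short circuit (node 2 merges into node 0) — and find the resistance seen between A (node 1) and B (node 0).
Reduce the network between node 1 (A) and node 0 (B) by series/parallel combination:
  Rp1 = R1 ‖ R2 (parallel, both between nodes 0 and 1) = 1/(1/20 + 1/500) = 19.23 Ω
R_th = 19.23 Ω
I_n = V_th/R_th = 14.42/19.23 = 0.75 A, and R_n = R_th = 19.23 Ω

Final answer: I_n = 0.75 A, R_n = 19.23 Ω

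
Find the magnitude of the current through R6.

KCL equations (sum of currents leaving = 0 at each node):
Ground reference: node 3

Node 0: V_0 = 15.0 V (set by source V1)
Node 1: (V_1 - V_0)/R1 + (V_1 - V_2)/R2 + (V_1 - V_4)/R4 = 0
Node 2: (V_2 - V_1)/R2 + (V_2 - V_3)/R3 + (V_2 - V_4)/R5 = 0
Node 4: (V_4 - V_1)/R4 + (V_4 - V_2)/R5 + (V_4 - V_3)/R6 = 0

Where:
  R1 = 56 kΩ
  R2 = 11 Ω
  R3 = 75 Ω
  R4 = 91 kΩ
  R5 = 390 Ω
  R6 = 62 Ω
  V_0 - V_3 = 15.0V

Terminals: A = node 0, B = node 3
Nodal analysis, taking node 3 as the 0 V reference.
Source V1 fixes V_0 = 15 V.
KCL at each unknown node (sum of currents leaving = 0; resistances in Ω):
  Node 1: (V_1 - 15)/56000 + (V_1 - V_2)/11 + (V_1 - V_4)/91000 = 0
  Node 2: (V_2 - V_1)/11 + (V_2 - 0)/75 + (V_2 - V_4)/390 = 0
  Node 4: (V_4 - V_1)/91000 + (V_4 - V_2)/390 + (V_4 - 0)/62 = 0
Collecting terms (coefficients in siemens):
  0.09094·V_1 - 0.09091·V_2 - 0.00001099·V_4 = 0.0002679
  0.1068·V_2 - 0.09091·V_1 - 0.002564·V_4 = 0
  0.0187·V_4 - 0.00001099·V_1 - 0.002564·V_2 = 0
Solving these 3 simultaneous equations (Gaussian elimination) gives:
  V_1 = 0.02014 V, V_2 = 0.0172 V, V_4 = 0.002369 V
I_R6 = (V_3 - V_4)/R6 = (0 - 0.002369)/62 = -0.00003821 A
|I_R6| = 0.00003821 A

Final answer: |I_R6| = 3.821e-05 A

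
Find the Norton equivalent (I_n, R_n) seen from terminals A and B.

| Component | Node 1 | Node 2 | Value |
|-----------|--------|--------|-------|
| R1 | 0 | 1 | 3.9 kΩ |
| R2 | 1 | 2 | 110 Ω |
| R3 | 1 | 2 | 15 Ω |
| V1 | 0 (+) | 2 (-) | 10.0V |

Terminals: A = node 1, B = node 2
Find the Thévenin equivalent first; then I_n = V_th/R_th and R_n = R_th.
Step 1 — V_th is the open-circuit voltage V_A - V_B (nothing connected across the terminals).
Nodal analysis, taking node 2 as the 0 V reference.
Source V1 fixes V_0 = 10 V.
KCL at each unknown node (sum of currents leaving = 0; resistances in Ω):
  Node 1: (V_1 - 10)/3900 + (V_1 - 0)/110 + (V_1 - 0)/15 = 0
Collecting terms: 0.07601 × V_1 = 0.002564  =>  V_1 = 0.03373 V
V_th = V_1 - V_2 = 0.03373 - 0 = 0.03373 V
Step 2 — R_th: zero the source — replace V1 by a short circuit (node 2 merges into node 0) — and find the resistance seen between A (node 1) and B (node 0).
Reduce the network between node 1 (A) and node 0 (B) by series/parallel combination:
  Rp1 = R1 ‖ R2 ‖ R3 (parallel, all between nodes 0 and 1) = 1/(1/3900 + 1/110 + 1/15) = 13.16 Ω
R_th = 13.16 Ω
I_n = V_th/R_th = 0.03373/13.16 = 0.002564 A, and R_n = R_th = 13.16 Ω

Final answer: I_n = 0.002564 A, R_n = 13.16 Ω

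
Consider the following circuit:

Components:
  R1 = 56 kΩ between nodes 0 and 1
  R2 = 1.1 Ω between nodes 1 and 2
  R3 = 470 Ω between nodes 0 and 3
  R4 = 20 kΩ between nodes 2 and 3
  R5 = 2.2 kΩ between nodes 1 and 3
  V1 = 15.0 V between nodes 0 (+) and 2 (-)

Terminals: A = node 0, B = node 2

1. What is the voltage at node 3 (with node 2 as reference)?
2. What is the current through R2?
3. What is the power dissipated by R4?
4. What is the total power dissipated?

Nodal analysis, taking node 2 as the 0 V reference.
Source V1 fixes V_0 = 15 V.
KCL at each unknown node (sum of currents leaving = 0; resistances in Ω):
  Node 1: (V_1 - 15)/56000 + (V_1 - 0)/1.1 + (V_1 - V_3)/2200 = 0
  Node 3: (V_3 - 15)/470 + (V_3 - 0)/20000 + (V_3 - V_1)/2200 = 0
Collecting terms (coefficients in siemens):
  0.9096·V_1 - 0.0004545·V_3 = 0.0002679
  0.002632·V_3 - 0.0004545·V_1 = 0.03191
Determinant D = (0.9096)(0.002632) - (-0.0004545)(-0.0004545) = 0.002394
V_1 = [(0.0002679)(0.002632) - (-0.0004545)(0.03191)]/D = 0.006354 V
V_3 = [(0.9096)(0.03191) - (0.0002679)(-0.0004545)]/D = 12.13 V
Part 1:
  Read off the nodal solution: V_3 = 12.13 V
Part 2:
  I_R2 = (V_1 - V_2)/R2 = (0.006354 - 0)/1.1 = 0.005777 A
  Magnitude: I_R2 = 0.005777 A
Part 3:
  I_R4 = (V_2 - V_3)/R4 = (0 - 12.13)/20000 = -0.0006063 A
  P_R4 = I_R4² × R4 = (-0.0006063)² × 20000 = 0.007352 W
Part 4:
  Power in each resistor, P = (ΔV)²/R:
    P_R1 = (15 - 0.006354)²/56000 = 0.004014 W
    P_R2 = (0.006354 - 0)²/1.1 = 0.00003671 W
    P_R3 = (15 - 12.13)²/470 = 0.01758 W
    P_R4 = (0 - 12.13)²/20000 = 0.007352 W
    P_R5 = (0.006354 - 12.13)²/2200 = 0.06676 W
  P_total = P_R1 + P_R2 + P_R3 + P_R4 + P_R5 = 0.09574 W

Final answers:
1. V_3 = 12.13 V
2. I_R2 = 0.005777 A
3. P_R4 = 0.007352 W
4. P_total = 0.09574 W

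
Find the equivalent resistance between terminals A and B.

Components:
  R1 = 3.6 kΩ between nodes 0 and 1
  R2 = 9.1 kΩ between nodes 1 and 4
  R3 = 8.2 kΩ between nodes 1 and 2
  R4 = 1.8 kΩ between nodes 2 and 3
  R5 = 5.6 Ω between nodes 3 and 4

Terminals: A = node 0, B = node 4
Reduce the network between node 0 (A) and node 4 (B) by series/parallel combination:
  Rs1 = R3 + R4 (series, joined only at node 2) = 8200 + 1800 = 10000 Ω
  Rs2 = R5 + Rs1 (series, joined only at node 3) = 5.6 + 10000 = 10010 Ω
  Rp1 = R2 ‖ Rs2 (parallel, both between nodes 1 and 4) = 1/(1/9100 + 1/10010) = 4766 Ω
  Rs3 = R1 + Rp1 (series, joined only at node 1) = 3600 + 4766 = 8366 Ω
R_eq = 8.366 kΩ

Final answer: 8.366 kΩ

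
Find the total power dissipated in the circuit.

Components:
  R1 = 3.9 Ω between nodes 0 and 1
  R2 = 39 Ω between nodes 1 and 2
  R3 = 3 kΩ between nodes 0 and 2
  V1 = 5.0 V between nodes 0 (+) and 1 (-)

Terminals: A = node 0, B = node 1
Nodal analysis, taking node 1 as the 0 V reference.
Source V1 fixes V_0 = 5 V.
KCL at each unknown node (sum of currents leaving = 0; resistances in Ω):
  Node 2: (V_2 - 0)/39 + (V_2 - 5)/3000 = 0
Collecting terms: 0.02597 × V_2 = 0.001667  =>  V_2 = 0.06417 V
Power in each resistor, P = (ΔV)²/R:
  P_R1 = (5 - 0)²/3.9 = 6.41 W
  P_R2 = (0 - 0.06417)²/39 = 0.0001056 W
  P_R3 = (5 - 0.06417)²/3000 = 0.008121 W
P_total = P_R1 + P_R2 + P_R3 = 6.418 W

Final answer: 6.418 W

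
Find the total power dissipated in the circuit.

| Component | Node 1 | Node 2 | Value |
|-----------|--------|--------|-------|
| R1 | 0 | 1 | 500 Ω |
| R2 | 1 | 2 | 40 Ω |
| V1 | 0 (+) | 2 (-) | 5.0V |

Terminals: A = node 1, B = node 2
Nodal analysis, taking node 2 as the 0 V reference.
Source V1 fixes V_0 = 5 V.
KCL at each unknown node (sum of currents leaving = 0; resistances in Ω):
  Node 1: (V_1 - 5)/500 + (V_1 - 0)/40 = 0
Collecting terms: 0.027 × V_1 = 0.01  =>  V_1 = 0.3704 V
Power in each resistor, P = (ΔV)²/R:
  P_R1 = (5 - 0.3704)²/500 = 0.04287 W
  P_R2 = (0.3704 - 0)²/40 = 0.003429 W
P_total = P_R1 + P_R2 = 0.0463 W

Final answer: 0.0463 W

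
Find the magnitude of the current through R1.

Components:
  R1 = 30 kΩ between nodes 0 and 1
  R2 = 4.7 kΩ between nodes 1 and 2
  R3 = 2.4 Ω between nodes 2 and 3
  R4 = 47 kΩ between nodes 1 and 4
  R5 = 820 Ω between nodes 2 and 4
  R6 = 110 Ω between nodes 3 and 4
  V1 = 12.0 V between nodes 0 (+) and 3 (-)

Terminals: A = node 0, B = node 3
Nodal analysis, taking node 3 as the 0 V reference.
Source V1 fixes V_0 = 12 V.
KCL at each unknown node (sum of currents leaving = 0; resistances in Ω):
  Node 1: (V_1 - 12)/30000 + (V_1 - V_2)/4700 + (V_1 - V_4)/47000 = 0
  Node 2: (V_2 - V_1)/4700 + (V_2 - 0)/2.4 + (V_2 - V_4)/820 = 0
  Node 4: (V_4 - V_1)/47000 + (V_4 - V_2)/820 + (V_4 - 0)/110 = 0
Collecting terms (coefficients in siemens):
  0.0002674·V_1 - 0.0002128·V_2 - 0.00002128·V_4 = 0.0004
  0.4181·V_2 - 0.0002128·V_1 - 0.00122·V_4 = 0
  0.01033·V_4 - 0.00002128·V_1 - 0.00122·V_2 = 0
Solving these 3 simultaneous equations (Gaussian elimination) gives:
  V_1 = 1.497 V, V_2 = 0.000771 V, V_4 = 0.003174 V
I_R1 = (V_0 - V_1)/R1 = (12 - 1.497)/30000 = 0.0003501 A
|I_R1| = 0.0003501 A

Final answer: |I_R1| = 0.0003501 A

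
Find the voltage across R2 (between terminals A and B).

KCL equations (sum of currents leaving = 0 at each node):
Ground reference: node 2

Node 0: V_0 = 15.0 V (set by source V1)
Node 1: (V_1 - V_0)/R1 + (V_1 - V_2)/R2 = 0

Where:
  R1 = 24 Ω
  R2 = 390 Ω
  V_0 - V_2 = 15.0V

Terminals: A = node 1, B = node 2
R1 and R2 are in series across V1 (node 0 → node 1 → node 2), and the output A–B is taken across R2, so this is a voltage divider.
Series current: I = V1/(R1 + R2) = 15/(24 + 390) = 15/414 = 0.03623 A
V_R2 = I × R2 = V1 × R2/(R1 + R2) = 15 × 390/414 = 14.13 V

Final answer: 14.13 V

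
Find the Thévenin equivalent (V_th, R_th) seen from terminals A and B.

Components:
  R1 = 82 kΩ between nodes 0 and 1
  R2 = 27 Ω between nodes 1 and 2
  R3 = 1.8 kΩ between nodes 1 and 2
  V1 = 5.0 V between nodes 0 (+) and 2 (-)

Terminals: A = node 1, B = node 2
Step 1 — V_th is the open-circuit voltage V_A - V_B (nothing connected across the terminals).
Nodal analysis, taking node 2 as the 0 V reference.
Source V1 fixes V_0 = 5 V.
KCL at each unknown node (sum of currents leaving = 0; resistances in Ω):
  Node 1: (V_1 - 5)/82000 + (V_1 - 0)/27 + (V_1 - 0)/1800 = 0
Collecting terms: 0.0376 × V_1 = 0.00006098  =>  V_1 = 0.001621 V
V_th = V_1 - V_2 = 0.001621 - 0 = 0.001621 V
Step 2 — R_th: zero the source — replace V1 by a short circuit (node 2 merges into node 0) — and find the resistance seen between A (node 1) and B (node 0).
Reduce the network between node 1 (A) and node 0 (B) by series/parallel combination:
  Rp1 = R1 ‖ R2 ‖ R3 (parallel, all between nodes 0 and 1) = 1/(1/82000 + 1/27 + 1/1800) = 26.59 Ω
R_th = 26.59 Ω

Final answer: V_th = 0.001621 V, R_th = 26.59 Ω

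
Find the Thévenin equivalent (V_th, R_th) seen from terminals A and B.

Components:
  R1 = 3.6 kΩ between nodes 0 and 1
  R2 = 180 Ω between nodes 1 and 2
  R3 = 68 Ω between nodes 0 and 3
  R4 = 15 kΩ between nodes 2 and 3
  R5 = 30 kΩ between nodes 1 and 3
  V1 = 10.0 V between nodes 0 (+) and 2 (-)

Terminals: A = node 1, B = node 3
Step 1 — V_th is the open-circuit voltage V_A - V_B (nothing connected across the terminals).
Nodal analysis, taking node 2 as the 0 V reference.
Source V1 fixes V_0 = 10 V.
KCL at each unknown node (sum of currents leaving = 0; resistances in Ω):
  Node 1: (V_1 - 10)/3600 + (V_1 - 0)/180 + (V_1 - V_3)/30000 = 0
  Node 3: (V_3 - 10)/68 + (V_3 - 0)/15000 + (V_3 - V_1)/30000 = 0
Collecting terms (coefficients in siemens):
  0.005867·V_1 - 0.00003333·V_3 = 0.002778
  0.01481·V_3 - 0.00003333·V_1 = 0.1471
Determinant D = (0.005867)(0.01481) - (-0.00003333)(-0.00003333) = 0.00008686
V_1 = [(0.002778)(0.01481) - (-0.00003333)(0.1471)]/D = 0.5299 V
V_3 = [(0.005867)(0.1471) - (0.002778)(-0.00003333)]/D = 9.934 V
V_th = V_1 - V_3 = 0.5299 - 9.934 = -9.404 V
Step 2 — R_th: zero the source — replace V1 by a short circuit (node 2 merges into node 0) — and find the resistance seen between A (node 1) and B (node 3).
Reduce the network between node 1 (A) and node 3 (B) by series/parallel combination:
  Rp1 = R1 ‖ R2 (parallel, both between nodes 0 and 1) = 1/(1/3600 + 1/180) = 171.4 Ω
  Rp2 = R3 ‖ R4 (parallel, both between nodes 0 and 3) = 1/(1/68 + 1/15000) = 67.69 Ω
  Rs1 = Rp1 + Rp2 (series, joined only at node 0) = 171.4 + 67.69 = 239.1 Ω
  Rp3 = R5 ‖ Rs1 (parallel, both between nodes 1 and 3) = 1/(1/30000 + 1/239.1) = 237.2 Ω
R_th = 237.2 Ω

Final answer: V_th = -9.404 V, R_th = 237.2 Ω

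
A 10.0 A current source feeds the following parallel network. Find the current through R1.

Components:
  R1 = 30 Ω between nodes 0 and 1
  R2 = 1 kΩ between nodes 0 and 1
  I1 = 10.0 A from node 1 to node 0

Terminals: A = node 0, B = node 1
All resistors sit directly between nodes 0 and 1, so they are in parallel and share one voltage V; the full source current 10 A splits among them.
1/R_par = 1/30 + 1/1000 = 0.03433 S  =>  R_par = 29.13 Ω
V = I × R_par = 10 × 29.13 = 291.3 V
I_R1 = V/R1 = 291.3/30 = 9.709 A

Final answer: 9.709 A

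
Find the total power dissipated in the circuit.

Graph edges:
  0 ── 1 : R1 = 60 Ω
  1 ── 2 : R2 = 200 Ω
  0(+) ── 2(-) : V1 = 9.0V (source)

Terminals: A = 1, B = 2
Nodal analysis, taking node 2 as the 0 V reference.
Source V1 fixes V_0 = 9 V.
KCL at each unknown node (sum of currents leaving = 0; resistances in Ω):
  Node 1: (V_1 - 9)/60 + (V_1 - 0)/200 = 0
Collecting terms: 0.02167 × V_1 = 0.15  =>  V_1 = 6.923 V
Power in each resistor, P = (ΔV)²/R:
  P_R1 = (9 - 6.923)²/60 = 0.07189 W
  P_R2 = (6.923 - 0)²/200 = 0.2396 W
P_total = P_R1 + P_R2 = 0.3115 W

Final answer: 0.3115 W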